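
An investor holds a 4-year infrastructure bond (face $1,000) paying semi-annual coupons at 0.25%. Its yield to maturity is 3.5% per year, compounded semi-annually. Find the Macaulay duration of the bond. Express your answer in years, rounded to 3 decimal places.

3.981 years

Periodic yield y = 0.0175. Discount each cash flow and weight by its period:
  t   CF        PV=CF/(1+0.0175)^t    t·PV
  1         1.25         1.2285         1.2285
  2         1.25         1.2074         2.4147
  3         1.25         1.1866         3.5598
  4         1.25         1.1662         4.6648
  5         1.25         1.1461         5.7307
  6         1.25         1.1264         6.7586
  7         1.25         1.1071         7.7494
  8     1,001.25       871.4996     6,971.9967
  Σ                    879.6679     7,004.1032
Price P = Σ PV = 879.6679.
Macaulay duration = Σ(t·PV) / P = 7,004.1032 / 879.6679 = 7.96221 half-year periods.
In years: 7.96221 / 2 = 3.98111 years.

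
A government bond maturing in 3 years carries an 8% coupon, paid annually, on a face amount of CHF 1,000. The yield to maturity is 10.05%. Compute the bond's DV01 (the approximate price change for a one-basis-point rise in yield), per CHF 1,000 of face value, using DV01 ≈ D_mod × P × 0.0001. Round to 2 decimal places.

CHF 0.24

Periodic yield y = 0.1005.
  t   CF        PV=CF/(1+0.1005)^t    t·PV
  1        80.00        72.6942        72.6942
  2        80.00        66.0556       132.1113
  3     1,080.00       810.3145     2,430.9435
  Σ                    949.0644     2,635.7490
P = 949.0644; D_Mac = 2.77721 yrs; D_mod = 2.52359 yrs.
DV01 ≈ 2.52359 × 949.0644 × 0.0001 = 0.239505.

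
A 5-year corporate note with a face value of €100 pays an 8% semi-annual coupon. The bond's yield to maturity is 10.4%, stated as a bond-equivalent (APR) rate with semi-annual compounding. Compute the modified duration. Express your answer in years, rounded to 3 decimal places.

3.966 years

Periodic yield y = 0.052. First find Macaulay duration:
  t   CF        PV=CF/(1+0.052)^t    t·PV
  1         4.00         3.8023         3.8023
  2         4.00         3.6143         7.2287
  3         4.00         3.4357        10.3070
  4         4.00         3.2659        13.0634
  5         4.00         3.1044        15.5221
  6         4.00         2.9510        17.7059
  7         4.00         2.8051        19.6358
  8         4.00         2.6665        21.3316
  9         4.00         2.5347        22.8119
  10      104.00        62.6435       626.4349
  Σ                     90.8233       757.8436
P = 90.8233; Macaulay duration = 757.8436 / 90.8233 = 8.34416 half-year periods = 4.17208 years.
Modified duration = D_Mac / (1 + y) = 4.17208 / 1.052 = 3.96585 years.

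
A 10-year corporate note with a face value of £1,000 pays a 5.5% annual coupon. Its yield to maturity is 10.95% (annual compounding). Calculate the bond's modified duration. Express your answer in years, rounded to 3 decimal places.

Periodic yield y = 0.1095. First find Macaulay duration:
  t   CF        PV=CF/(1+0.1095)^t    t·PV
  1        55.00        49.5719        49.5719
  2        55.00        44.6795        89.3590
  3        55.00        40.2699       120.8098
  4        55.00        36.2956       145.1822
  5        55.00        32.7134       163.5672
  6        55.00        29.4848       176.9091
  7        55.00        26.5749       186.0243
  8        55.00        23.9521       191.6171
  9        55.00        21.5882       194.2940
  10    1,055.00       373.2324     3,732.3245
  Σ                    678.3628     5,049.6589
P = 678.3628; Macaulay duration = 5,049.6589 / 678.3628 = 7.44389 years.
Modified duration = D_Mac / (1 + y) = 7.44389 / 1.1095 = 6.70923 years.

6.709 years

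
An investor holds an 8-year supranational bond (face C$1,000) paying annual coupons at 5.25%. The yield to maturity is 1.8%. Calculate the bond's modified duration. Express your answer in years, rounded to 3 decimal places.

6.767 years

Periodic yield y = 0.018. First find Macaulay duration:
  t   CF        PV=CF/(1+0.018)^t    t·PV
  1        52.50        51.5717        51.5717
  2        52.50        50.6598       101.3197
  3        52.50        49.7641       149.2922
  4        52.50        48.8842       195.5367
  5        52.50        48.0198       240.0990
  6        52.50        47.1707       283.0244
  7        52.50        46.3367       324.3567
  8     1,052.50       912.5147     7,300.1178
  Σ                  1,254.9217     8,645.3182
P = 1,254.9217; Macaulay duration = 8,645.3182 / 1,254.9217 = 6.88913 years.
Modified duration = D_Mac / (1 + y) = 6.88913 / 1.018 = 6.76732 years.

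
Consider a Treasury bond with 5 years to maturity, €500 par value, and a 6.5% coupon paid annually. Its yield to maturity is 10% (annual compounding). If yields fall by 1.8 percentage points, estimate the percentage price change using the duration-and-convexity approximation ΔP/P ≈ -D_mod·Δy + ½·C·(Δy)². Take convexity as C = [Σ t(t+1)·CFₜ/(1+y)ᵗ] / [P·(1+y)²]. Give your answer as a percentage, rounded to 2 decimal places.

With y = 0.1:
  t   CF        PV=CF/(1+0.1)^t    t·PV        t(t+1)·PV
  1        32.50        29.5455        29.5455          59.0909
  2        32.50        26.8595        53.7190         161.1570
  3        32.50        24.4177        73.2532         293.0128
  4        32.50        22.1979        88.7917         443.9587
  5       532.50       330.6406     1,653.2030       9,919.2181
  Σ                    433.6612     1,898.5124      10,876.4376
P = 433.6612; D_Mac = 4.37787 yrs; D_mod = 3.97988 yrs; C = 20.72768.
Duration effect: -3.97988 × (-0.018) = +0.071638
Convexity effect: 0.5 × 20.72768 × (-0.018)² = +0.0033579
ΔP/P ≈ +0.071638 + 0.0033579 = +0.074996 = +7.4996%.

+7.50%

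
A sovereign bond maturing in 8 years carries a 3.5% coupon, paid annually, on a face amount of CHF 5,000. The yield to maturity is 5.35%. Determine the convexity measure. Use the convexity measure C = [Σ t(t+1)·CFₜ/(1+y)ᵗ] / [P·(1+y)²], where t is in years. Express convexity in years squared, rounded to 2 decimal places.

54.69

With y = 0.0535:
  t   CF        PV=CF/(1+0.0535)^t    t·PV        t(t+1)·PV
  1       175.00       166.1130       166.1130         332.2259
  2       175.00       157.6772       315.3545         946.0634
  3       175.00       149.6699       449.0097       1,796.0386
  4       175.00       142.0692       568.2767       2,841.3837
  5       175.00       134.8545       674.2724       4,045.6341
  6       175.00       128.0061       768.0369       5,376.2580
  7       175.00       121.5056       850.5392       6,804.3132
  8     5,175.00     3,410.6255    27,285.0040     245,565.0359
  Σ                  4,410.5210    31,076.6061     267,706.9528
P = 4,410.5210.
Convexity = Σ t(t+1)·PV / [P·(1+y)²] = 267,706.9528 / (4,410.5210 × 1.109862) = 54.68909.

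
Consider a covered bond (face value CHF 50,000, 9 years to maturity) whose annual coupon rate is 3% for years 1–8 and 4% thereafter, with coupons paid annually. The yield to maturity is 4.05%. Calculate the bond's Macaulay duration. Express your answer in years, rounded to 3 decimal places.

7.979 years

Periodic yield y = 0.0405. Discount each cash flow and weight by its year:
  t   CF        PV=CF/(1+0.0405)^t    t·PV
  1     1,500.00     1,441.6146     1,441.6146
  2     1,500.00     1,385.5018     2,771.0036
  3     1,500.00     1,331.5731     3,994.7192
  4     1,500.00     1,279.7435     5,118.9739
  5     1,500.00     1,229.9313     6,149.6563
  6     1,500.00     1,182.0579     7,092.3474
  7     1,500.00     1,136.0480     7,952.3357
  8     1,500.00     1,091.8289     8,734.6311
  9    52,000.00    36,376.8076   327,391.2681
  Σ                 46,455.1065   370,646.5500
Price P = Σ PV = 46,455.1065.
Macaulay duration = Σ(t·PV) / P = 370,646.5500 / 46,455.1065 = 7.97860 years.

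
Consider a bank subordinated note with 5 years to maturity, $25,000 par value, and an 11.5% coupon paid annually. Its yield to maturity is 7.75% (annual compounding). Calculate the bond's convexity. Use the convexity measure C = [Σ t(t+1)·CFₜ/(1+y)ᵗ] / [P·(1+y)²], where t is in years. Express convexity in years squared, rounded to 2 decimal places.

19.95

With y = 0.0775:
  t   CF        PV=CF/(1+0.0775)^t    t·PV        t(t+1)·PV
  1     2,875.00     2,668.2135     2,668.2135       5,336.4269
  2     2,875.00     2,476.3002     4,952.6004      14,857.8012
  3     2,875.00     2,298.1904     6,894.5713      27,578.2852
  4     2,875.00     2,132.8914     8,531.5654      42,657.8271
  5    27,875.00    19,192.3644    95,961.8222     575,770.9334
  Σ                 28,767.9599   119,008.7728     666,201.2737
P = 28,767.9599.
Convexity = Σ t(t+1)·PV / [P·(1+y)²] = 666,201.2737 / (28,767.9599 × 1.161006) = 19.94628.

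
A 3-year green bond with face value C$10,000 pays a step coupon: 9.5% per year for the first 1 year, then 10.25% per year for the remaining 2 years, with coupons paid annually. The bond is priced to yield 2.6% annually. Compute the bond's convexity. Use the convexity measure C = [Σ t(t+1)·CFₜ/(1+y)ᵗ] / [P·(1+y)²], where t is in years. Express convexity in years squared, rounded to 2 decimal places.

With y = 0.026:
  t   CF        PV=CF/(1+0.026)^t    t·PV        t(t+1)·PV
  1       950.00       925.9259       925.9259       1,851.8519
  2     1,025.00       973.7089     1,947.4178       5,842.2535
  3    11,025.00    10,207.9026    30,623.7077     122,494.8307
  Σ                 12,107.5374    33,497.0514     130,188.9360
P = 12,107.5374.
Convexity = Σ t(t+1)·PV / [P·(1+y)²] = 130,188.9360 / (12,107.5374 × 1.052676) = 10.21465.

10.21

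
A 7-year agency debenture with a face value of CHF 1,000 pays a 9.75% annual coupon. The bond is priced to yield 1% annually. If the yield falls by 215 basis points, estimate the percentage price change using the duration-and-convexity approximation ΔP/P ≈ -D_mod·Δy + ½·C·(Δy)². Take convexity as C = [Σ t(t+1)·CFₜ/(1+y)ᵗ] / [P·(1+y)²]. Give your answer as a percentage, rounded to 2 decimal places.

+13.20%

With y = 0.01:
  t   CF        PV=CF/(1+0.01)^t    t·PV        t(t+1)·PV
  1        97.50        96.5347        96.5347         193.0693
  2        97.50        95.5789       191.1577         573.4732
  3        97.50        94.6325       283.8976       1,135.5905
  4        97.50        93.6956       374.7823       1,873.9117
  5        97.50        92.7679       463.8395       2,783.0371
  6        97.50        91.8494       551.0965       3,857.6752
  7     1,097.50     1,023.6581     7,165.6065      57,324.8516
  Σ                  1,588.7170     9,126.9148      67,741.6087
P = 1,588.7170; D_Mac = 5.74483 yrs; D_mod = 5.68795 yrs; C = 41.79903.
Duration effect: -5.68795 × (-0.0215) = +0.122291
Convexity effect: 0.5 × 41.79903 × (-0.0215)² = +0.0096608
ΔP/P ≈ +0.122291 + 0.0096608 = +0.131952 = +13.1952%.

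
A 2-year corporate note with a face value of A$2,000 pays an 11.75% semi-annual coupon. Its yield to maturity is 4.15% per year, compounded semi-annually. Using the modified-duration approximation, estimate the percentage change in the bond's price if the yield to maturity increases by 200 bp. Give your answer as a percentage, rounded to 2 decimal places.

-3.63%

Periodic yield y = 0.02075. Modified duration first:
  t   CF        PV=CF/(1+0.02075)^t    t·PV
  1       117.50       115.1114       115.1114
  2       117.50       112.7714       225.5429
  3       117.50       110.4790       331.4370
  4     2,117.50     1,950.4996     7,801.9984
  Σ                  2,288.8615     8,474.0897
P = 2,288.8615; D_Mac = 3.70232 half-year periods = 1.85116 yrs; D_mod = 1.85116/(1+0.02075) = 1.81353 yrs.
ΔP/P ≈ -D_mod · Δy = -1.81353 × (+0.02) = -0.036271 = -3.6271%.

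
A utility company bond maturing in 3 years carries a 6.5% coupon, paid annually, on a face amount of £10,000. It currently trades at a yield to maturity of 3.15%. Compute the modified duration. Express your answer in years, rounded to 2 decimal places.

Periodic yield y = 0.0315. First find Macaulay duration:
  t   CF        PV=CF/(1+0.0315)^t    t·PV
  1       650.00       630.1503       630.1503
  2       650.00       610.9067     1,221.8134
  3    10,650.00     9,703.8017    29,111.4050
  Σ                 10,944.8586    30,963.3686
P = 10,944.8586; Macaulay duration = 30,963.3686 / 10,944.8586 = 2.82903 years.
Modified duration = D_Mac / (1 + y) = 2.82903 / 1.0315 = 2.74264 years.

2.74 years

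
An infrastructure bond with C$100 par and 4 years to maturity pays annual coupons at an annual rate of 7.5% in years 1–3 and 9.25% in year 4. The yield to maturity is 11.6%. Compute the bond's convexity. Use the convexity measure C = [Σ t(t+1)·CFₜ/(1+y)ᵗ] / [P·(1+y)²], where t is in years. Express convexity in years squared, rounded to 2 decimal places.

13.81

With y = 0.116:
  t   CF        PV=CF/(1+0.116)^t    t·PV        t(t+1)·PV
  1         7.50         6.7204         6.7204          13.4409
  2         7.50         6.0219        12.0438          36.1313
  3         7.50         5.3960        16.1879          64.7515
  4       109.25        70.4311       281.7245       1,408.6226
  Σ                     88.5694       316.6766       1,522.9464
P = 88.5694.
Convexity = Σ t(t+1)·PV / [P·(1+y)²] = 1,522.9464 / (88.5694 × 1.245456) = 13.80615.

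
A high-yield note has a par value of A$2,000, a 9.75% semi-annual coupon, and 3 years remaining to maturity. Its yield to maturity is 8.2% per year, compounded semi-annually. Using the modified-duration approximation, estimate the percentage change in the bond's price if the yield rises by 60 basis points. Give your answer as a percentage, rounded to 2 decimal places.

Periodic yield y = 0.041. Modified duration first:
  t   CF        PV=CF/(1+0.041)^t    t·PV
  1        97.50        93.6599        93.6599
  2        97.50        89.9711       179.9423
  3        97.50        86.4276       259.2828
  4        97.50        83.0236       332.0945
  5        97.50        79.7537       398.7686
  6     2,097.50     1,648.1533     9,888.9195
  Σ                  2,080.9893    11,152.6676
P = 2,080.9893; D_Mac = 5.35931 half-year periods = 2.67966 yrs; D_mod = 2.67966/(1+0.041) = 2.57412 yrs.
ΔP/P ≈ -D_mod · Δy = -2.57412 × (+0.006) = -0.015445 = -1.5445%.

-1.54%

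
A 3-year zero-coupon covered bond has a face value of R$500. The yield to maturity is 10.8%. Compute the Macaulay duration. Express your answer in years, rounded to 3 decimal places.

A zero-coupon bond has a single cash flow at maturity, so its Macaulay duration equals its maturity: 3 years.

3.000 years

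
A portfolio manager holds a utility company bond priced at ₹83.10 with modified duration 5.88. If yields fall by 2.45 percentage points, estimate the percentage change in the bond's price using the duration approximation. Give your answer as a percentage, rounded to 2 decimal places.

Duration approximation: ΔP/P ≈ -D_mod · Δy = -5.88 × (-0.0245) = +0.144060.
As a percentage: +14.4060%.

+14.41%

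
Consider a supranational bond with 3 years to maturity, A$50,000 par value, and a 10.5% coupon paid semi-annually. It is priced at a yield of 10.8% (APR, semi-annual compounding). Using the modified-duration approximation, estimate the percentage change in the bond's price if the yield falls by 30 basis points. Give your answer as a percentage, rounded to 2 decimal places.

+0.75%

Periodic yield y = 0.054. Modified duration first:
  t   CF        PV=CF/(1+0.054)^t    t·PV
  1     2,625.00     2,490.5123     2,490.5123
  2     2,625.00     2,362.9149     4,725.8299
  3     2,625.00     2,241.8548     6,725.5643
  4     2,625.00     2,126.9969     8,507.9877
  5     2,625.00     2,018.0237    10,090.1183
  6    52,625.00    38,383.8421   230,303.0523
  Σ                 49,624.1447   262,843.0649
P = 49,624.1447; D_Mac = 5.29668 half-year periods = 2.64834 yrs; D_mod = 2.64834/(1+0.054) = 2.51266 yrs.
ΔP/P ≈ -D_mod · Δy = -2.51266 × (-0.003) = +0.007538 = +0.7538%.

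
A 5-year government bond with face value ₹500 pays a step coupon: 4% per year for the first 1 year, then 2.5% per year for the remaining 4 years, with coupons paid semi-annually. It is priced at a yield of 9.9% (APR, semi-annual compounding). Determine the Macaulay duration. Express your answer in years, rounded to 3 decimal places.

4.593 years

Periodic yield y = 0.0495. Discount each cash flow and weight by its period:
  t   CF        PV=CF/(1+0.0495)^t    t·PV
  1        10.00         9.5283         9.5283
  2        10.00         9.0789        18.1579
  3         6.25         5.4067        16.2201
  4         6.25         5.1517        20.6068
  5         6.25         4.9087        24.5436
  6         6.25         4.6772        28.0632
  7         6.25         4.4566        31.1961
  8         6.25         4.2464        33.9712
  9         6.25         4.0461        36.4150
  10      506.25       312.2774     3,122.7744
  Σ                    363.7781     3,341.4766
Price P = Σ PV = 363.7781.
Macaulay duration = Σ(t·PV) / P = 3,341.4766 / 363.7781 = 9.18548 half-year periods.
In years: 9.18548 / 2 = 4.59274 years.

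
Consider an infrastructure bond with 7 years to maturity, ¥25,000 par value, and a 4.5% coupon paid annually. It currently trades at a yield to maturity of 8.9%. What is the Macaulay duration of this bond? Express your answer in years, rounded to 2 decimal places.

6.02 years

Periodic yield y = 0.089. Discount each cash flow and weight by its year:
  t   CF        PV=CF/(1+0.089)^t    t·PV
  1     1,125.00     1,033.0579     1,033.0579
  2     1,125.00       948.6298     1,897.2596
  3     1,125.00       871.1017     2,613.3052
  4     1,125.00       799.9098     3,199.6391
  5     1,125.00       734.5361     3,672.6803
  6     1,125.00       674.5051     4,047.0307
  7    26,125.00    14,383.3862   100,683.7032
  Σ                 19,445.1265   117,146.6760
Price P = Σ PV = 19,445.1265.
Macaulay duration = Σ(t·PV) / P = 117,146.6760 / 19,445.1265 = 6.02447 years.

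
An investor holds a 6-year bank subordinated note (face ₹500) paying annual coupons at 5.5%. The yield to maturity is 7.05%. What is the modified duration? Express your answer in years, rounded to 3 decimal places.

4.893 years

Periodic yield y = 0.0705. First find Macaulay duration:
  t   CF        PV=CF/(1+0.0705)^t    t·PV
  1        27.50        25.6889        25.6889
  2        27.50        23.9971        47.9943
  3        27.50        22.4168        67.2503
  4        27.50        20.9404        83.7618
  5        27.50        19.5614        97.8069
  6       527.50       350.5116     2,103.0698
  Σ                    463.1163     2,425.5719
P = 463.1163; Macaulay duration = 2,425.5719 / 463.1163 = 5.23750 years.
Modified duration = D_Mac / (1 + y) = 5.23750 / 1.0705 = 4.89257 years.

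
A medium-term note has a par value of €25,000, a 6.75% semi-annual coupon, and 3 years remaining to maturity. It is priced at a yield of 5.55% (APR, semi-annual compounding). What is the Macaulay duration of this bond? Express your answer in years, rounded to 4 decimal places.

Periodic yield y = 0.02775. Discount each cash flow and weight by its period:
  t   CF        PV=CF/(1+0.02775)^t    t·PV
  1       843.75       820.9681       820.9681
  2       843.75       798.8014     1,597.6028
  3       843.75       777.2332     2,331.6995
  4       843.75       756.2473     3,024.9892
  5       843.75       735.8281     3,679.1404
  6    25,843.75    21,929.5954   131,577.5722
  Σ                 25,818.6735   143,031.9724
Price P = Σ PV = 25,818.6735.
Macaulay duration = Σ(t·PV) / P = 143,031.9724 / 25,818.6735 = 5.53987 half-year periods.
In years: 5.53987 / 2 = 2.76993 years.

2.7699 years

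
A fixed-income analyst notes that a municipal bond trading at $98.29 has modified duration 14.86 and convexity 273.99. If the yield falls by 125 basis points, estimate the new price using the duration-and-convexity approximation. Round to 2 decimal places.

$118.65

Duration effect: -D_mod·Δy = -14.86 × (-0.0125) = +0.185750
Convexity effect: ½·C·(Δy)² = 0.5 × 273.99 × (-0.0125)² = +0.02140546875
ΔP/P ≈ +0.185750 + 0.02140546875 = +0.20715546875
New price ≈ 98.29 × (1 + 0.20715546875) = 118.6513110234375.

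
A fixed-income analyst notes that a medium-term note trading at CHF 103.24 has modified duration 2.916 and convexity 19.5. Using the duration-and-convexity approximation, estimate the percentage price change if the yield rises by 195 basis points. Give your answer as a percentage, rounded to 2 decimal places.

Duration effect: -D_mod·Δy = -2.916 × (+0.0195) = -0.056862
Convexity effect: ½·C·(Δy)² = 0.5 × 19.5 × (0.0195)² = +0.0037074375
ΔP/P ≈ -0.056862 + 0.0037074375 = -0.0531545625
= -5.31545625%.

-5.32%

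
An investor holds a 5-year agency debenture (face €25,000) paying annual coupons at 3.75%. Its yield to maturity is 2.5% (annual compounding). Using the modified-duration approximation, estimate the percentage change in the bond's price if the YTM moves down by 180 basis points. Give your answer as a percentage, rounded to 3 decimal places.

Periodic yield y = 0.025. Modified duration first:
  t   CF        PV=CF/(1+0.025)^t    t·PV
  1       937.50       914.6341       914.6341
  2       937.50       892.3260     1,784.6520
  3       937.50       870.5619     2,611.6858
  4       937.50       849.3287     3,397.3149
  5    25,937.50    22,924.9706   114,624.8529
  Σ                 26,451.8214   123,333.1398
P = 26,451.8214; D_Mac = 4.66256 yrs; D_mod = 4.66256/(1+0.025) = 4.54884 yrs.
ΔP/P ≈ -D_mod · Δy = -4.54884 × (-0.018) = +0.081879 = +8.1879%.

+8.188%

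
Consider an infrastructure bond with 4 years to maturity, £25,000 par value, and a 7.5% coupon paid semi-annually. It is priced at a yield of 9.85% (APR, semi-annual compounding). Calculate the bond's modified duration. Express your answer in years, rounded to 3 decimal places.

Periodic yield y = 0.04925. First find Macaulay duration:
  t   CF        PV=CF/(1+0.04925)^t    t·PV
  1       937.50       893.4954       893.4954
  2       937.50       851.5562     1,703.1124
  3       937.50       811.5856     2,434.7569
  4       937.50       773.4912     3,093.9647
  5       937.50       737.1848     3,685.9241
  6       937.50       702.5826     4,215.4958
  7       937.50       669.6046     4,687.2322
  8    25,937.50    17,656.1614   141,249.2915
  Σ                 23,095.6619   161,963.2729
P = 23,095.6619; Macaulay duration = 161,963.2729 / 23,095.6619 = 7.01271 half-year periods = 3.50636 years.
Modified duration = D_Mac / (1 + y) = 3.50636 / 1.04925 = 3.34177 years.

3.342 years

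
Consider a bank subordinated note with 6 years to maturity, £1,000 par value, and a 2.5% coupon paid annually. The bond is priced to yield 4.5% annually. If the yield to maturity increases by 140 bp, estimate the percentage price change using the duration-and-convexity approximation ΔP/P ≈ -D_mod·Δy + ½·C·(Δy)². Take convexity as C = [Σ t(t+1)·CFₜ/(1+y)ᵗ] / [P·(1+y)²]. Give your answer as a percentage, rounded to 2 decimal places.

-7.19%

With y = 0.045:
  t   CF        PV=CF/(1+0.045)^t    t·PV        t(t+1)·PV
  1        25.00        23.9234        23.9234          47.8469
  2        25.00        22.8932        45.7865         137.3595
  3        25.00        21.9074        65.7222         262.8890
  4        25.00        20.9640        83.8561         419.2807
  5        25.00        20.0613       100.3064         601.8383
  6     1,025.00       787.0931     4,722.5588      33,057.9115
  Σ                    896.8426     5,042.1535      34,527.1259
P = 896.8426; D_Mac = 5.62212 yrs; D_mod = 5.38002 yrs; C = 35.25426.
Duration effect: -5.38002 × (+0.014) = -0.075320
Convexity effect: 0.5 × 35.25426 × (0.014)² = +0.0034549
ΔP/P ≈ -0.075320 + 0.0034549 = -0.071865 = -7.1865%.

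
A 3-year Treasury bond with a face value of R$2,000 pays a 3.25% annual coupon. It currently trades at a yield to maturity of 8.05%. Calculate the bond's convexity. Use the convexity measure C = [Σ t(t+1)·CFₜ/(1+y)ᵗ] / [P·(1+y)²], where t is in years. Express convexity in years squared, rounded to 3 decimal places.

9.821

With y = 0.0805:
  t   CF        PV=CF/(1+0.0805)^t    t·PV        t(t+1)·PV
  1        65.00        60.1573        60.1573         120.3147
  2        65.00        55.6755       111.3509         334.0528
  3     2,065.00     1,636.9889     4,910.9668      19,643.8672
  Σ                  1,752.8217     5,082.4750      20,098.2346
P = 1,752.8217.
Convexity = Σ t(t+1)·PV / [P·(1+y)²] = 20,098.2346 / (1,752.8217 × 1.167480) = 9.82134.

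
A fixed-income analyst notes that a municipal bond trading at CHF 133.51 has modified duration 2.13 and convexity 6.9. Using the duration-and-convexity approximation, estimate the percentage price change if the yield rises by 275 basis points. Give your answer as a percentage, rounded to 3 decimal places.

-5.597%

Duration effect: -D_mod·Δy = -2.13 × (+0.0275) = -0.058575
Convexity effect: ½·C·(Δy)² = 0.5 × 6.9 × (0.0275)² = +0.0026090625
ΔP/P ≈ -0.058575 + 0.0026090625 = -0.0559659375
= -5.59659375%.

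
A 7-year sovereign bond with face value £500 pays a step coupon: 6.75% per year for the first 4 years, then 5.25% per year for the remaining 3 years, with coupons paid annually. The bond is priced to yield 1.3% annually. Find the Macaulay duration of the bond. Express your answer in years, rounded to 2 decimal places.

5.99 years

Periodic yield y = 0.013. Discount each cash flow and weight by its year:
  t   CF        PV=CF/(1+0.013)^t    t·PV
  1        33.75        33.3169        33.3169
  2        33.75        32.8893        65.7786
  3        33.75        32.4672        97.4017
  4        33.75        32.0506       128.2024
  5        26.25        24.6083       123.0416
  6        26.25        24.2925       145.7551
  7       526.25       480.7574     3,365.3019
  Σ                    660.3823     3,958.7983
Price P = Σ PV = 660.3823.
Macaulay duration = Σ(t·PV) / P = 3,958.7983 / 660.3823 = 5.99471 years.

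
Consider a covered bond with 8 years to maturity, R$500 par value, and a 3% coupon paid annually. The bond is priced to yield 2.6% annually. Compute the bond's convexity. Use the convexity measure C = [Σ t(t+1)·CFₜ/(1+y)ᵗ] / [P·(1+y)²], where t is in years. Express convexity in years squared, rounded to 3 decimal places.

With y = 0.026:
  t   CF        PV=CF/(1+0.026)^t    t·PV        t(t+1)·PV
  1        15.00        14.6199        14.6199          29.2398
  2        15.00        14.2494        28.4988          85.4964
  3        15.00        13.8883        41.6649         166.6596
  4        15.00        13.5364        54.1454         270.7272
  5        15.00        13.1933        65.9667         395.7999
  6        15.00        12.8590        77.1540         540.0779
  7        15.00        12.5331        87.7319         701.8556
  8       515.00       419.3999     3,355.1994      30,196.7942
  Σ                    514.2793     3,724.9810      32,386.6505
P = 514.2793.
Convexity = Σ t(t+1)·PV / [P·(1+y)²] = 32,386.6505 / (514.2793 × 1.052676) = 59.82356.

59.824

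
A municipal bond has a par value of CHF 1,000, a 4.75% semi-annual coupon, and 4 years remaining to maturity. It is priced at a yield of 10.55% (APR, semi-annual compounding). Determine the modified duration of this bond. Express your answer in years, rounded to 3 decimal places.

Periodic yield y = 0.05275. First find Macaulay duration:
  t   CF        PV=CF/(1+0.05275)^t    t·PV
  1        23.75        22.5600        22.5600
  2        23.75        21.4296        42.8591
  3        23.75        20.3558        61.0674
  4        23.75        19.3358        77.3433
  5        23.75        18.3670        91.8348
  6        23.75        17.4467       104.6799
  7        23.75        16.5725       116.0072
  8     1,023.75       678.5657     5,428.5257
  Σ                    814.6329     5,944.8774
P = 814.6329; Macaulay duration = 5,944.8774 / 814.6329 = 7.29762 half-year periods = 3.64881 years.
Modified duration = D_Mac / (1 + y) = 3.64881 / 1.05275 = 3.46598 years.

3.466 years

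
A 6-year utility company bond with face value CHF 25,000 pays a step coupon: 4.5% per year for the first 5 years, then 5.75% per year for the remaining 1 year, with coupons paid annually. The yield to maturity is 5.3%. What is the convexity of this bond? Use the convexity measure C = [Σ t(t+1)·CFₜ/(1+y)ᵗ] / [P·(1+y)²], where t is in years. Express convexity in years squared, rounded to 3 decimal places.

With y = 0.053:
  t   CF        PV=CF/(1+0.053)^t    t·PV        t(t+1)·PV
  1     1,125.00     1,068.3761     1,068.3761       2,136.7521
  2     1,125.00     1,014.6022     2,029.2043       6,087.6129
  3     1,125.00       963.5348     2,890.6044      11,562.4177
  4     1,125.00       915.0378     3,660.1512      18,300.7561
  5     1,125.00       868.9818     4,344.9089      26,069.4532
  6    26,437.50    19,393.2304   116,359.3825     814,515.6778
  Σ                 24,223.7630   130,352.6274     878,672.6698
P = 24,223.7630.
Convexity = Σ t(t+1)·PV / [P·(1+y)²] = 878,672.6698 / (24,223.7630 × 1.108809) = 32.71363.

32.714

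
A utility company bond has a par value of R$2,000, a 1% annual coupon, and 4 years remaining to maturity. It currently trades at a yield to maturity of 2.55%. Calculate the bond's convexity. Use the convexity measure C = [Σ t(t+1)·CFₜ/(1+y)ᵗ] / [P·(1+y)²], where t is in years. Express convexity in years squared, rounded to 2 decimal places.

18.63

With y = 0.0255:
  t   CF        PV=CF/(1+0.0255)^t    t·PV        t(t+1)·PV
  1        20.00        19.5027        19.5027          39.0054
  2        20.00        19.0177        38.0355         114.1064
  3        20.00        18.5448        55.6345         222.5380
  4     2,020.00     1,826.4539     7,305.8155      36,529.0776
  Σ                  1,883.5191     7,418.9882      36,904.7274
P = 1,883.5191.
Convexity = Σ t(t+1)·PV / [P·(1+y)²] = 36,904.7274 / (1,883.5191 × 1.051650) = 18.63119.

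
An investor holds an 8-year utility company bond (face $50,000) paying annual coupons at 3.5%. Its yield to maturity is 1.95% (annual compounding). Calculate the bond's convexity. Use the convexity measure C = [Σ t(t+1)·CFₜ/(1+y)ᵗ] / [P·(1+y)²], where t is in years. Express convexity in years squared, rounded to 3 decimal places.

With y = 0.0195:
  t   CF        PV=CF/(1+0.0195)^t    t·PV        t(t+1)·PV
  1     1,750.00     1,716.5277     1,716.5277       3,433.0554
  2     1,750.00     1,683.6956     3,367.3913      10,102.1739
  3     1,750.00     1,651.4916     4,954.4747      19,817.8987
  4     1,750.00     1,619.9034     6,479.6138      32,398.0688
  5     1,750.00     1,588.9195     7,944.5976      47,667.5853
  6     1,750.00     1,558.5282     9,351.1693      65,458.1849
  7     1,750.00     1,528.7182    10,701.0274      85,608.2196
  8    51,750.00    44,341.7178   354,733.7420   3,192,603.6781
  Σ                 55,689.5020   399,248.5437   3,457,088.8647
P = 55,689.5020.
Convexity = Σ t(t+1)·PV / [P·(1+y)²] = 3,457,088.8647 / (55,689.5020 × 1.039380) = 59.72591.

59.726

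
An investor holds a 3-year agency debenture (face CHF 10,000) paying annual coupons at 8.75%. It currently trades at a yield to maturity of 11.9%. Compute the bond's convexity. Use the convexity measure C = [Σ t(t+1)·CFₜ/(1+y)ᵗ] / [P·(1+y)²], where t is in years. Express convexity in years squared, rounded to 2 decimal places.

With y = 0.119:
  t   CF        PV=CF/(1+0.119)^t    t·PV        t(t+1)·PV
  1       875.00       781.9482       781.9482       1,563.8963
  2       875.00       698.7919     1,397.5839       4,192.7516
  3    10,875.00     7,761.3811    23,284.1432      93,136.5726
  Σ                  9,242.1211    25,463.6752      98,893.2205
P = 9,242.1211.
Convexity = Σ t(t+1)·PV / [P·(1+y)²] = 98,893.2205 / (9,242.1211 × 1.252161) = 8.54545.

8.55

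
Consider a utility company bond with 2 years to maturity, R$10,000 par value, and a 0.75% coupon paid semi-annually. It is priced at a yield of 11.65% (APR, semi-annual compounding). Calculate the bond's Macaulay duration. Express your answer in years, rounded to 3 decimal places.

Periodic yield y = 0.05825. Discount each cash flow and weight by its period:
  t   CF        PV=CF/(1+0.05825)^t    t·PV
  1        37.50        35.4359        35.4359
  2        37.50        33.4853        66.9707
  3        37.50        31.6422        94.9265
  4    10,037.50     8,003.3618    32,013.4472
  Σ                  8,103.9252    32,210.7803
Price P = Σ PV = 8,103.9252.
Macaulay duration = Σ(t·PV) / P = 32,210.7803 / 8,103.9252 = 3.97471 half-year periods.
In years: 3.97471 / 2 = 1.98736 years.

1.987 years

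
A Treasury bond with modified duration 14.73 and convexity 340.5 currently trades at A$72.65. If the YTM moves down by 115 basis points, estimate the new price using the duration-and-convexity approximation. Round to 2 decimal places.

A$86.59

Duration effect: -D_mod·Δy = -14.73 × (-0.0115) = +0.169395
Convexity effect: ½·C·(Δy)² = 0.5 × 340.5 × (-0.0115)² = +0.0225155625
ΔP/P ≈ +0.169395 + 0.0225155625 = +0.1919105625
New price ≈ 72.65 × (1 + 0.1919105625) = 86.592302365625.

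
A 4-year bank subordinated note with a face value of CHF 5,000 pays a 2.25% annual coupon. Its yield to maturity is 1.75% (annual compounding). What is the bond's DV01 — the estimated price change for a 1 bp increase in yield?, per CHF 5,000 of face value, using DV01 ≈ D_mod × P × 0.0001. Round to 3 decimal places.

CHF 1.939

Periodic yield y = 0.0175.
  t   CF        PV=CF/(1+0.0175)^t    t·PV
  1       112.50       110.5651       110.5651
  2       112.50       108.6635       217.3270
  3       112.50       106.7946       320.3838
  4     5,112.50     4,769.7504    19,079.0014
  Σ                  5,095.7736    19,727.2773
P = 5,095.7736; D_Mac = 3.87130 yrs; D_mod = 3.80472 yrs.
DV01 ≈ 3.80472 × 5,095.7736 × 0.0001 = 1.938799.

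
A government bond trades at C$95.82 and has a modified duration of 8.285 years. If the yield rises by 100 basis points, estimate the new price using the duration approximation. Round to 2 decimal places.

C$87.88

Duration approximation: ΔP/P ≈ -D_mod · Δy = -8.285 × (+0.01) = -0.082850.
New price ≈ 95.82 × (1 - 0.082850) = 87.881313.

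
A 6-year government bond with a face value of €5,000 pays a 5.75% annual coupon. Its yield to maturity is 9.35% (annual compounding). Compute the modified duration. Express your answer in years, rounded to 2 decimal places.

4.72 years

Periodic yield y = 0.0935. First find Macaulay duration:
  t   CF        PV=CF/(1+0.0935)^t    t·PV
  1       287.50       262.9172       262.9172
  2       287.50       240.4364       480.8729
  3       287.50       219.8779       659.6336
  4       287.50       201.0771       804.3086
  5       287.50       183.8840       919.4199
  6     5,287.50     3,092.6990    18,556.1941
  Σ                  4,200.8917    21,683.3463
P = 4,200.8917; Macaulay duration = 21,683.3463 / 4,200.8917 = 5.16161 years.
Modified duration = D_Mac / (1 + y) = 5.16161 / 1.0935 = 4.72026 years.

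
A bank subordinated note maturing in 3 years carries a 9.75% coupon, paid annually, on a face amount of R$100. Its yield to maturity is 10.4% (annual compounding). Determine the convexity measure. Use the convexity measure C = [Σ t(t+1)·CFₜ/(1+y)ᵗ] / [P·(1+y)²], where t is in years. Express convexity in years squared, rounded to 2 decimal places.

With y = 0.104:
  t   CF        PV=CF/(1+0.104)^t    t·PV        t(t+1)·PV
  1         9.75         8.8315         8.8315          17.6630
  2         9.75         7.9996        15.9991          47.9974
  3       109.75        81.5638       244.6913         978.7653
  Σ                     98.3949       269.5220       1,044.4257
P = 98.3949.
Convexity = Σ t(t+1)·PV / [P·(1+y)²] = 1,044.4257 / (98.3949 × 1.218816) = 8.70897.

8.71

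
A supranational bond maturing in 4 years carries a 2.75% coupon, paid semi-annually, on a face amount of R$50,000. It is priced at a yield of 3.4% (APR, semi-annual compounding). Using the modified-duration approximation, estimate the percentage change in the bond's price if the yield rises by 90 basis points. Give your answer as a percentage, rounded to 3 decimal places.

Periodic yield y = 0.017. Modified duration first:
  t   CF        PV=CF/(1+0.017)^t    t·PV
  1       687.50       676.0079       676.0079
  2       687.50       664.7078     1,329.4157
  3       687.50       653.5967     1,960.7901
  4       687.50       642.6713     2,570.6851
  5       687.50       631.9285     3,159.6425
  6       687.50       621.3653     3,728.1917
  7       687.50       610.9786     4,276.8505
  8    50,687.50    44,292.8115   354,342.4920
  Σ                 48,794.0676   372,044.0754
P = 48,794.0676; D_Mac = 7.62478 half-year periods = 3.81239 yrs; D_mod = 3.81239/(1+0.017) = 3.74866 yrs.
ΔP/P ≈ -D_mod · Δy = -3.74866 × (+0.009) = -0.033738 = -3.3738%.

-3.374%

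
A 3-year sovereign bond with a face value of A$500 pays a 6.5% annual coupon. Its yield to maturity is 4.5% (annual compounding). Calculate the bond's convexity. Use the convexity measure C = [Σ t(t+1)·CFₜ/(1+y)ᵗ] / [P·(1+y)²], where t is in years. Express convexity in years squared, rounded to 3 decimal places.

With y = 0.045:
  t   CF        PV=CF/(1+0.045)^t    t·PV        t(t+1)·PV
  1        32.50        31.1005        31.1005          62.2010
  2        32.50        29.7612        59.5224         178.5673
  3       532.50       466.6279     1,399.8838       5,599.5353
  Σ                    527.4896     1,490.5068       5,840.3036
P = 527.4896.
Convexity = Σ t(t+1)·PV / [P·(1+y)²] = 5,840.3036 / (527.4896 × 1.092025) = 10.13885.

10.139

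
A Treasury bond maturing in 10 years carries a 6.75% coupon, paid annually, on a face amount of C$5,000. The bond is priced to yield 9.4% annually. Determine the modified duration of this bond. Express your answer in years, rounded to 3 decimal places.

Periodic yield y = 0.094. First find Macaulay duration:
  t   CF        PV=CF/(1+0.094)^t    t·PV
  1       337.50       308.5009       308.5009
  2       337.50       281.9935       563.9870
  3       337.50       257.7637       773.2912
  4       337.50       235.6158       942.4634
  5       337.50       215.3710     1,076.8549
  6       337.50       196.8656     1,181.1936
  7       337.50       179.9503     1,259.6519
  8       337.50       164.4884     1,315.9070
  9       337.50       150.3550     1,353.1950
  10    5,337.50     2,173.5251    21,735.2514
  Σ                  4,164.4294    30,510.2964
P = 4,164.4294; Macaulay duration = 30,510.2964 / 4,164.4294 = 7.32641 years.
Modified duration = D_Mac / (1 + y) = 7.32641 / 1.094 = 6.69690 years.

6.697 years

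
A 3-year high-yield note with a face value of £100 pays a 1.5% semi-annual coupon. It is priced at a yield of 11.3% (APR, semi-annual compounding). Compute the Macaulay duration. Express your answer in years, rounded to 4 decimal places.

Periodic yield y = 0.0565. Discount each cash flow and weight by its period:
  t   CF        PV=CF/(1+0.0565)^t    t·PV
  1         0.75         0.7099         0.7099
  2         0.75         0.6719         1.3439
  3         0.75         0.6360         1.9080
  4         0.75         0.6020         2.4079
  5         0.75         0.5698         2.8489
  6       100.75        72.4483       434.6896
  Σ                     75.6379       443.9082
Price P = Σ PV = 75.6379.
Macaulay duration = Σ(t·PV) / P = 443.9082 / 75.6379 = 5.86886 half-year periods.
In years: 5.86886 / 2 = 2.93443 years.

2.9344 years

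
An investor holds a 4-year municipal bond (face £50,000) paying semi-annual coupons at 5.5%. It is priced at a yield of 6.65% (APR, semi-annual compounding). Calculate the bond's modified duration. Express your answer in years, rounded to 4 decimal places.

Periodic yield y = 0.03325. First find Macaulay duration:
  t   CF        PV=CF/(1+0.03325)^t    t·PV
  1     1,375.00     1,330.7525     1,330.7525
  2     1,375.00     1,287.9288     2,575.8577
  3     1,375.00     1,246.4833     3,739.4498
  4     1,375.00     1,206.3714     4,825.4857
  5     1,375.00     1,167.5504     5,837.7519
  6     1,375.00     1,129.9786     6,779.8715
  7     1,375.00     1,093.6159     7,655.3110
  8    51,375.00    39,546.5428   316,372.3426
  Σ                 48,009.2237   349,116.8227
P = 48,009.2237; Macaulay duration = 349,116.8227 / 48,009.2237 = 7.27187 half-year periods = 3.63593 years.
Modified duration = D_Mac / (1 + y) = 3.63593 / 1.03325 = 3.51893 years.

3.5189 years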